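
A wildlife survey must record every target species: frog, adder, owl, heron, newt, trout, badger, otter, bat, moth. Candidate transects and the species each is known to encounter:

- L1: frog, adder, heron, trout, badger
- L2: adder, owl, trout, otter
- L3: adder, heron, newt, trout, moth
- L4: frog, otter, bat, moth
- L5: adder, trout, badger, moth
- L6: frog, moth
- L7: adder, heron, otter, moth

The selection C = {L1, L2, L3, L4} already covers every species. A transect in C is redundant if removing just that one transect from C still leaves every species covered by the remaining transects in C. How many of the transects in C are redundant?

0

Drop L1: badger uncovered — not redundant.
Drop L2: owl uncovered — not redundant.
Drop L3: newt uncovered — not redundant.
Drop L4: bat uncovered — not redundant.
None of the transects in C is redundant.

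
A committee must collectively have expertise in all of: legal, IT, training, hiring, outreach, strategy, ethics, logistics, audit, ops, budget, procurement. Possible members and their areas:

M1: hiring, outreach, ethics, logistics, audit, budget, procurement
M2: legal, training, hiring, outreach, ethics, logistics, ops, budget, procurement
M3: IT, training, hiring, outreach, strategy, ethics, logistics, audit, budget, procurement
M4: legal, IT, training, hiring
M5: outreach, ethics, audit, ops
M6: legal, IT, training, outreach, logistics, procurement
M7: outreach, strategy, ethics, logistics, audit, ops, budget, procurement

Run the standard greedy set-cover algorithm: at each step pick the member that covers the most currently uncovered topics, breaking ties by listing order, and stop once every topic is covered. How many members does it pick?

2

Pick 1: M3 covers 10 new topics (IT, training, hiring, outreach, strategy, ethics, logistics, audit, budget, procurement).
Pick 2: M2 covers 2 new topics (legal, ops).
Greedy uses 2 members.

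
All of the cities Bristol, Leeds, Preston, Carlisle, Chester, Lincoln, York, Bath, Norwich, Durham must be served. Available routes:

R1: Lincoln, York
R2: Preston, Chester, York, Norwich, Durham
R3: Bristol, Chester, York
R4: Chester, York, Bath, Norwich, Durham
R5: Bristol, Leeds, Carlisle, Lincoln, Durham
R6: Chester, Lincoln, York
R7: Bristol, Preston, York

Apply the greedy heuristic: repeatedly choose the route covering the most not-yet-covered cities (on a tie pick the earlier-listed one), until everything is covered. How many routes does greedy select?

Pick 1: R2 covers 5 new cities (Preston, Chester, York, Norwich, Durham).
Pick 2: R5 covers 4 new cities (Bristol, Leeds, Carlisle, Lincoln).
Pick 3: R4 covers 1 new cities (Bath).
Greedy uses 3 routes.

3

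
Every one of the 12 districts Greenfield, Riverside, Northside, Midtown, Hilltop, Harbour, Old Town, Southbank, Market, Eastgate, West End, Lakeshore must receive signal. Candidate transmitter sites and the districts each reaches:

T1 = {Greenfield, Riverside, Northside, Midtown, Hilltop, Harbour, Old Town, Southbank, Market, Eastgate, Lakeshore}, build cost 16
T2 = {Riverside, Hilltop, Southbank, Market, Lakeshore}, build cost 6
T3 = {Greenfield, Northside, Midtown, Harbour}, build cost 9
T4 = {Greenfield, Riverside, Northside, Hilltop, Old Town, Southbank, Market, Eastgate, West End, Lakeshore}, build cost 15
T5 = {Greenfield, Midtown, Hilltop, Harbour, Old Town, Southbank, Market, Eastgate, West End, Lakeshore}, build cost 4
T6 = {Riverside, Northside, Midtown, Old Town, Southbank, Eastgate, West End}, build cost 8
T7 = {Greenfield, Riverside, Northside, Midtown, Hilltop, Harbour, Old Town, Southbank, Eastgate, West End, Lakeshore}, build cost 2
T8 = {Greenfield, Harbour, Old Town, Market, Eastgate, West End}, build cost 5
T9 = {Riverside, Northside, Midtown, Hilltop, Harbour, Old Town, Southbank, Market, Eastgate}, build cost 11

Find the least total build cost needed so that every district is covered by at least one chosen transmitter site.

T5, T7 cover every district at build cost 4 + 2 = 6.
Any cover uses at least 2 transmitter sites; among all covering selections none totals below 6.

6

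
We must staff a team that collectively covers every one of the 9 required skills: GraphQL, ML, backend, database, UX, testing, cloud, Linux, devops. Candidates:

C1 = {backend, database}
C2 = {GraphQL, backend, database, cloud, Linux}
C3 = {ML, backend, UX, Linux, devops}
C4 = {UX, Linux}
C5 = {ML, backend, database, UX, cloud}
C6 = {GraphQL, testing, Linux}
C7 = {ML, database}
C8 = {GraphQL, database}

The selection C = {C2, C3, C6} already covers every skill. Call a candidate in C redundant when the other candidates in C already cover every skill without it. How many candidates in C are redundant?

Drop C2: database, cloud uncovered — not redundant.
Drop C3: ML, UX, devops uncovered — not redundant.
Drop C6: testing uncovered — not redundant.
None of the candidates in C is redundant.

0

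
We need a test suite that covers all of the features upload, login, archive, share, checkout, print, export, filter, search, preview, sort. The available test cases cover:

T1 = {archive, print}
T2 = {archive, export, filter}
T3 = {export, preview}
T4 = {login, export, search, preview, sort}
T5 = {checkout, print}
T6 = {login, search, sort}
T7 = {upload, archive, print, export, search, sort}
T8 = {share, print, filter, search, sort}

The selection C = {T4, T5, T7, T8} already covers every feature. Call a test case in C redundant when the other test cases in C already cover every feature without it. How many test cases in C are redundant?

0

Drop T4: login, preview uncovered — not redundant.
Drop T5: checkout uncovered — not redundant.
Drop T7: upload, archive uncovered — not redundant.
Drop T8: share, filter uncovered — not redundant.
None of the test cases in C is redundant.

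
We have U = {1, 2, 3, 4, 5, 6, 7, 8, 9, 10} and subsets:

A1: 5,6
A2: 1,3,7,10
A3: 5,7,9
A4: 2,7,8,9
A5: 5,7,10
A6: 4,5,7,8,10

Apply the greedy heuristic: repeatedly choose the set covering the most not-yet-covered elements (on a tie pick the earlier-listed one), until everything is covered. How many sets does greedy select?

4

Pick 1: A6 covers 5 new elements (4, 5, 7, 8, 10).
Pick 2: A2 covers 2 new elements (1, 3).
Pick 3: A4 covers 2 new elements (2, 9).
Pick 4: A1 covers 1 new elements (6).
Greedy uses 4 sets.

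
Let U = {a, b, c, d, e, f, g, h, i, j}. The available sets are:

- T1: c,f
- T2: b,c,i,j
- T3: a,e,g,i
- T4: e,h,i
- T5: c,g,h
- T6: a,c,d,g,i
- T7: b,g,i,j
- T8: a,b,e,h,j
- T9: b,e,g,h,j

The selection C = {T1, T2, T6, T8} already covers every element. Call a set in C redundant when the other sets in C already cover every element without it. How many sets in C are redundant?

Drop T1: f uncovered — not redundant.
Drop T2: the rest still cover every element — redundant.
Drop T6: d, g uncovered — not redundant.
Drop T8: e, h uncovered — not redundant.
1 redundant: T2.

1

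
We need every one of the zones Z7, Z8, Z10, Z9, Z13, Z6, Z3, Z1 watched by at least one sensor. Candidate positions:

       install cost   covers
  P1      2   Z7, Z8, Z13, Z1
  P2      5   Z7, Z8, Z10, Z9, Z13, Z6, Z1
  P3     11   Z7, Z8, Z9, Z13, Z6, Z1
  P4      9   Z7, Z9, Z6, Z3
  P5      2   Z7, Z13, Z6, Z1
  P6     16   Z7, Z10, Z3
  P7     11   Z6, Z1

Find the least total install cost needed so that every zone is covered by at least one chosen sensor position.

P2, P4 cover every zone at install cost 5 + 9 = 14.
Any cover uses at least 2 sensor positions; among all covering selections none totals below 14.

14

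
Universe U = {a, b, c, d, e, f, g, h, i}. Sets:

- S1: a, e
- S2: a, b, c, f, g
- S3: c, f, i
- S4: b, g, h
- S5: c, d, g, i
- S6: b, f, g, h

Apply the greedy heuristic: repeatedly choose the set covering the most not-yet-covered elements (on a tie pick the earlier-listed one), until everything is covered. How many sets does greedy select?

4

Pick 1: S2 covers 5 new elements (a, b, c, f, g).
Pick 2: S5 covers 2 new elements (d, i).
Pick 3: S1 covers 1 new elements (e).
Pick 4: S4 covers 1 new elements (h).
Greedy uses 4 sets. (The true minimum is 3.)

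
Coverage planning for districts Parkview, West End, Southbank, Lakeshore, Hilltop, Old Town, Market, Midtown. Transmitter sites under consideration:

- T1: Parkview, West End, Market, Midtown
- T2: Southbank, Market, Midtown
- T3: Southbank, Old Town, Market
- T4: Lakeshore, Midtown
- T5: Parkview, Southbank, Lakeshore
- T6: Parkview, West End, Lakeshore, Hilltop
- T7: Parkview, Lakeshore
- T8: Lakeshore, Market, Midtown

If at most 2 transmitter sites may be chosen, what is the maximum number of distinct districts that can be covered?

Choosing T2, T6 covers {Parkview, West End, Southbank, Lakeshore, Hilltop, Market, Midtown} — 7 districts.
No choice of 2 transmitter sites does better; here Old Town is left uncovered.

7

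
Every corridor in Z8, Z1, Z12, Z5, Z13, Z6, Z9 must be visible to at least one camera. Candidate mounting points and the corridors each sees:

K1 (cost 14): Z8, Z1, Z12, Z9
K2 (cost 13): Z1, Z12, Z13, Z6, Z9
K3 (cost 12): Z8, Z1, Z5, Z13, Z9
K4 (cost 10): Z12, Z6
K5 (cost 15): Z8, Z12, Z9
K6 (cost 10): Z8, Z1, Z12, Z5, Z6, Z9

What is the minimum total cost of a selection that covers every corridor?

K3, K4 cover every corridor at cost 12 + 10 = 22.
Any cover uses at least 2 camera mounts; among all covering selections none totals below 22.

22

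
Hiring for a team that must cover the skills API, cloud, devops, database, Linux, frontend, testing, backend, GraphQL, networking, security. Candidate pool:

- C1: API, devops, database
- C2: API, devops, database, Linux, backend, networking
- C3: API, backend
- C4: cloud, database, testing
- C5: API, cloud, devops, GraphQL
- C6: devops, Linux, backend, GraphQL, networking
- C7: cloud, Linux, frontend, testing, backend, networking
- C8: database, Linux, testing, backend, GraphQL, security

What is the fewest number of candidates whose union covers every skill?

C1, C7, C8 together cover {API, cloud, devops, database, Linux, frontend, testing, backend, GraphQL, networking, security} — every skill.
No 2 of the 8 candidates cover everything (all 28 pairs fall short), so 3 is minimum.

3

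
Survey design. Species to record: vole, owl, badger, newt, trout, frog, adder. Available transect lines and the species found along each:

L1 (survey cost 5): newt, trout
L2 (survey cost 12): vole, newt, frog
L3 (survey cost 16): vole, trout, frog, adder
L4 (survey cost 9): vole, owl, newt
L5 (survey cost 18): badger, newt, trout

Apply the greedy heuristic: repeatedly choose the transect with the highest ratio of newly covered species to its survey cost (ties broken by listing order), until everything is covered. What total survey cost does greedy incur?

48

Pick 1: L1 adds 2 new (newt, trout) at survey cost 5 (ratio 2/5).
Pick 2: L4 adds 2 new (vole, owl) at survey cost 9 (ratio 2/9).
Pick 3: L3 adds 2 new (frog, adder) at survey cost 16 (ratio 2/16).
Pick 4: L5 adds 1 new (badger) at survey cost 18 (ratio 1/18).
Greedy total survey cost: 5 + 9 + 16 + 18 = 48. (The true optimum is 43, so greedy overshoots here.)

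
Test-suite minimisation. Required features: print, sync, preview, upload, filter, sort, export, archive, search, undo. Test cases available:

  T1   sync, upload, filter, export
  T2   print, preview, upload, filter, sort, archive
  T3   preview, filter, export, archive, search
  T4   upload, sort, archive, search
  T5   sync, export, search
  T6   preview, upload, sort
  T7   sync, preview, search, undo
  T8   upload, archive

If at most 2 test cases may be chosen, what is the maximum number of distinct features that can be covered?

9

Choosing T2, T5 covers {print, sync, preview, upload, filter, sort, export, archive, search} — 9 features.
No choice of 2 test cases does better; here undo is left uncovered.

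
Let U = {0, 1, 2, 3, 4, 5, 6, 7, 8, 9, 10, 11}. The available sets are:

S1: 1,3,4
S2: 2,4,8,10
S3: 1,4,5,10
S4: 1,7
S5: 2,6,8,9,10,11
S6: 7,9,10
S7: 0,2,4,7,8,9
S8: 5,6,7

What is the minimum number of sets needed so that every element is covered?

S1, S3, S5, S7 together cover {0, 1, 2, 3, 4, 5, 6, 7, 8, 9, 10, 11} — every element.
No 3 of the 8 sets cover everything (all 56 triples fall short), so 4 is minimum.

4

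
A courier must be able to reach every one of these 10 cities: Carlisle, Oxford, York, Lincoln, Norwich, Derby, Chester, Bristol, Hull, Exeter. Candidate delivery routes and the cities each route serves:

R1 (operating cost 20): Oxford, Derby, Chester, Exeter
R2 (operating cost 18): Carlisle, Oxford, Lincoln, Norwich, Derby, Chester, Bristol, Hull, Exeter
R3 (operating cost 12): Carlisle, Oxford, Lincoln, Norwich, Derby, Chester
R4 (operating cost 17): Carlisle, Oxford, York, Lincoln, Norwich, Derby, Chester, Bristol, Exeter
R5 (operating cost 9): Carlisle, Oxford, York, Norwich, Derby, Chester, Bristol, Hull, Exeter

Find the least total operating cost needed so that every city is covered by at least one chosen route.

R3, R5 cover every city at operating cost 12 + 9 = 21.
Any cover uses at least 2 routes; among all covering selections none totals below 21.

21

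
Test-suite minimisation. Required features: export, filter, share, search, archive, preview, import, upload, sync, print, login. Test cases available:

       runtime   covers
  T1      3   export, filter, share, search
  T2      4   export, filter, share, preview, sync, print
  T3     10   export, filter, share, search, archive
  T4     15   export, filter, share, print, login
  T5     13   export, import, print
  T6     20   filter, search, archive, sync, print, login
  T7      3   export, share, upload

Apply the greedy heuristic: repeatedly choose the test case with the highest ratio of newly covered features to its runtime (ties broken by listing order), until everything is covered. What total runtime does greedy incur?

Pick 1: T2 adds 6 new (export, filter, share, preview, sync, print) at runtime 4 (ratio 6/4).
Pick 2: T1 adds 1 new (search) at runtime 3 (ratio 1/3).
Pick 3: T7 adds 1 new (upload) at runtime 3 (ratio 1/3).
Pick 4: T3 adds 1 new (archive) at runtime 10 (ratio 1/10).
Pick 5: T5 adds 1 new (import) at runtime 13 (ratio 1/13).
Pick 6: T4 adds 1 new (login) at runtime 15 (ratio 1/15).
Greedy total runtime: 4 + 3 + 3 + 10 + 13 + 15 = 48. (The true optimum is 40, so greedy overshoots here.)

48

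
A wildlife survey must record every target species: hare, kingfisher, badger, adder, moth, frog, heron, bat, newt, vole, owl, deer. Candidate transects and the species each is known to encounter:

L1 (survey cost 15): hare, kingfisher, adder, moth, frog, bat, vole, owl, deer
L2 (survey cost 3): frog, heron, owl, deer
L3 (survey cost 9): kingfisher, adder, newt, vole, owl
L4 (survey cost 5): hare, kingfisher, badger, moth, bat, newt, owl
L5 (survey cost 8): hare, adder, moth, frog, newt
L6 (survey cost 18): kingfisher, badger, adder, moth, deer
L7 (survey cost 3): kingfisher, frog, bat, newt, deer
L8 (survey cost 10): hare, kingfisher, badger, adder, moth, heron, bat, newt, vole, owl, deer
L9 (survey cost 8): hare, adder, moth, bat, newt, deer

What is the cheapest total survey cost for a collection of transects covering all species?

13

L2, L8 cover every species at survey cost 3 + 10 = 13.
Any cover uses at least 2 transects; among all covering selections none totals below 13.
Greedy by coverage-per-survey cost would pick L7, L4, L2, L3 for 20 — worse than the optimum 13.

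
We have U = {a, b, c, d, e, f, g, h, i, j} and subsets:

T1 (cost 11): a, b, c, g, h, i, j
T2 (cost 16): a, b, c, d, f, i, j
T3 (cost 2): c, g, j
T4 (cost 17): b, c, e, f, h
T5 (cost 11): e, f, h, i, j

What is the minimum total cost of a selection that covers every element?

29

T2, T3, T5 cover every element at cost 16 + 2 + 11 = 29.
Any cover uses at least 3 sets; among all covering selections none totals below 29.
Greedy by coverage-per-cost would pick T3, T1, T5, T2 for 40 — worse than the optimum 29.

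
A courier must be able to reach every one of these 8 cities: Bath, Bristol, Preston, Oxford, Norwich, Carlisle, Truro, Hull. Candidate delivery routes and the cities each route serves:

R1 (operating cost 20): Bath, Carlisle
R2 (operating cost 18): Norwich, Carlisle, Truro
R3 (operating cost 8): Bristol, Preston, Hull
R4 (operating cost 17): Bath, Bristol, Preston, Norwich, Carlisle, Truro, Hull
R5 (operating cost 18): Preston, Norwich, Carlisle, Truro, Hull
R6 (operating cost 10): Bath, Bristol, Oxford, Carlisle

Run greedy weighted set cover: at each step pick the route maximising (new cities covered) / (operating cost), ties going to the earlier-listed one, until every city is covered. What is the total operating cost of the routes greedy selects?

Pick 1: R4 adds 7 new (Bath, Bristol, Preston, Norwich, Carlisle, Truro, Hull) at operating cost 17 (ratio 7/17).
Pick 2: R6 adds 1 new (Oxford) at operating cost 10 (ratio 1/10).
Greedy total operating cost: 17 + 10 = 27.

27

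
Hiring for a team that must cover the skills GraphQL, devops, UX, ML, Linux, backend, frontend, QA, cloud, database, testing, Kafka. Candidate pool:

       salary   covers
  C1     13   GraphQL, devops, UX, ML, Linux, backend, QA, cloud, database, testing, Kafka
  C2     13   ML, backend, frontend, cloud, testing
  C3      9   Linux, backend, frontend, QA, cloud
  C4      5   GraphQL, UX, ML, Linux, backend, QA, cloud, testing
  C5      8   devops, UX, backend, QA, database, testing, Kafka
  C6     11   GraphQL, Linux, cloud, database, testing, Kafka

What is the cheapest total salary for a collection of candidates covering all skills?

C1, C3 cover every skill at salary 13 + 9 = 22.
Any cover uses at least 2 candidates; among all covering selections none totals below 22.

22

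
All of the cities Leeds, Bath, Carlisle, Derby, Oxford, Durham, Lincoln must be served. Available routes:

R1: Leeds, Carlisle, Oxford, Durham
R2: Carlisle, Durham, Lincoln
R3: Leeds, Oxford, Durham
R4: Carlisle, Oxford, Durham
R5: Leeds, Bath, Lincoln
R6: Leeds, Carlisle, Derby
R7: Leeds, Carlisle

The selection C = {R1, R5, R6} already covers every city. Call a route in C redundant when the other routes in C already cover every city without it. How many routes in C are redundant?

Drop R1: Oxford, Durham uncovered — not redundant.
Drop R5: Bath, Lincoln uncovered — not redundant.
Drop R6: Derby uncovered — not redundant.
None of the routes in C is redundant.

0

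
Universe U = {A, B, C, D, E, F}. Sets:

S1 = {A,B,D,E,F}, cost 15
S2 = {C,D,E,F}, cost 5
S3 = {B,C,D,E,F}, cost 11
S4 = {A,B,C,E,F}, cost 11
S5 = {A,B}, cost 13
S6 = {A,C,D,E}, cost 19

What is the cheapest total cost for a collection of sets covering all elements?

16

S2, S4 cover every element at cost 5 + 11 = 16.
Any cover uses at least 2 sets; among all covering selections none totals below 16.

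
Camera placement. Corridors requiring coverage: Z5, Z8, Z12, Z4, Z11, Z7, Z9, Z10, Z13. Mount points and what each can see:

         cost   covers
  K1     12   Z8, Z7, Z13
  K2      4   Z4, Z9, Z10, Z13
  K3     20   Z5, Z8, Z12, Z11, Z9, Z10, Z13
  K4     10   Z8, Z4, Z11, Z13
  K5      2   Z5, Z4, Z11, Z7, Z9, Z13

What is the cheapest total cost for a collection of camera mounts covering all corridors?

K3, K5 cover every corridor at cost 20 + 2 = 22.
Any cover uses at least 2 camera mounts; among all covering selections none totals below 22.

22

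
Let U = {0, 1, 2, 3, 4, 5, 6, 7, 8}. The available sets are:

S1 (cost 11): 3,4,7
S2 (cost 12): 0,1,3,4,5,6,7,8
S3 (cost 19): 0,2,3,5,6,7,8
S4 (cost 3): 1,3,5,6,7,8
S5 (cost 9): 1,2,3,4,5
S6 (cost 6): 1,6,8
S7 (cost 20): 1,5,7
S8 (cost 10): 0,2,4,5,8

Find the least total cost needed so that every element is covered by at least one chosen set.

S4, S8 cover every element at cost 3 + 10 = 13.
Any cover uses at least 2 sets; among all covering selections none totals below 13.

13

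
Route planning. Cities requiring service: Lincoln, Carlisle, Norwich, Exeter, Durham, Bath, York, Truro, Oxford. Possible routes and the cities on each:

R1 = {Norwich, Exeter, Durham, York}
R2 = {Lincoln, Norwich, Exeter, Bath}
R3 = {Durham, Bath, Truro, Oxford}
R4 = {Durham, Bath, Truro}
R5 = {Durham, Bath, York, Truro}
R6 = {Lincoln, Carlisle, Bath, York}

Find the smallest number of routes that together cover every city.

3

R1, R3, R6 together cover {Lincoln, Carlisle, Norwich, Exeter, Durham, Bath, York, Truro, Oxford} — every city.
No 2 of the 6 routes cover everything (all 15 pairs fall short), so 3 is minimum.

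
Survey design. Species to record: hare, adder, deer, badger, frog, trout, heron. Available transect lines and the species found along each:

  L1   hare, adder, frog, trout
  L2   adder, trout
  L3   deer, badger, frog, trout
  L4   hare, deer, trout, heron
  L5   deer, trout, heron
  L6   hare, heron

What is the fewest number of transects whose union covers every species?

3

L1, L3, L4 together cover {hare, adder, deer, badger, frog, trout, heron} — every species.
No 2 of the 6 transects cover everything (all 15 pairs fall short), so 3 is minimum.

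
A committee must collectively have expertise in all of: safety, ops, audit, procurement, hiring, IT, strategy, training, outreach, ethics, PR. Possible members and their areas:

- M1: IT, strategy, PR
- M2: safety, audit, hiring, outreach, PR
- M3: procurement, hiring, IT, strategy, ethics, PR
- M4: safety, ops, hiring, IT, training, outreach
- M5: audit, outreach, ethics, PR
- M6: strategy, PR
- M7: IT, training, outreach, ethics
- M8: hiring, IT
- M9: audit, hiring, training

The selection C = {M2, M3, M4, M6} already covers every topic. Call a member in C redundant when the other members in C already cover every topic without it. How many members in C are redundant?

Drop M2: audit uncovered — not redundant.
Drop M3: procurement, ethics uncovered — not redundant.
Drop M4: ops, training uncovered — not redundant.
Drop M6: the rest still cover every topic — redundant.
1 redundant: M6.

1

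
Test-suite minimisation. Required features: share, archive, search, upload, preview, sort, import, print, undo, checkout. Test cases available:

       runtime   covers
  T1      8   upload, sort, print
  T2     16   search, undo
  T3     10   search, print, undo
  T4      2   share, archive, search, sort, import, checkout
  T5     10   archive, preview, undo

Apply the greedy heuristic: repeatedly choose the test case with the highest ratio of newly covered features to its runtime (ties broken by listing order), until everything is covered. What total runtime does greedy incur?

20

Pick 1: T4 adds 6 new (share, archive, search, sort, import, checkout) at runtime 2 (ratio 6/2).
Pick 2: T1 adds 2 new (upload, print) at runtime 8 (ratio 2/8).
Pick 3: T5 adds 2 new (preview, undo) at runtime 10 (ratio 2/10).
Greedy total runtime: 2 + 8 + 10 = 20.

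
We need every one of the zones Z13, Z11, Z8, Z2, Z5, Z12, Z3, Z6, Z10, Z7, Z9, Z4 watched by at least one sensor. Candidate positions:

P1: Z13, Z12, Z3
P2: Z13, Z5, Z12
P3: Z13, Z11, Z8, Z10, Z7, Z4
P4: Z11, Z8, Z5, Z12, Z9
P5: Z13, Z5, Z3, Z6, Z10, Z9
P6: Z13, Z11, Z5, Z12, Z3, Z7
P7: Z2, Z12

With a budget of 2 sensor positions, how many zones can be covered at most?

Choosing P3, P5 covers {Z13, Z11, Z8, Z5, Z3, Z6, Z10, Z7, Z9, Z4} — 10 zones.
No choice of 2 sensor positions does better; here Z2, Z12 are left uncovered.

10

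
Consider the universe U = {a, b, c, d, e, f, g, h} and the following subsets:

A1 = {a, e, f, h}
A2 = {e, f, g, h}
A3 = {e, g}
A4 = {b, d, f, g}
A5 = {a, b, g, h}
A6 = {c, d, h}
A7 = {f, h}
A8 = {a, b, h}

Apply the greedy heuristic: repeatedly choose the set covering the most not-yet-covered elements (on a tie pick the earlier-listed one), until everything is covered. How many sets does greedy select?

3

Pick 1: A1 covers 4 new elements (a, e, f, h).
Pick 2: A4 covers 3 new elements (b, d, g).
Pick 3: A6 covers 1 new elements (c).
Greedy uses 3 sets.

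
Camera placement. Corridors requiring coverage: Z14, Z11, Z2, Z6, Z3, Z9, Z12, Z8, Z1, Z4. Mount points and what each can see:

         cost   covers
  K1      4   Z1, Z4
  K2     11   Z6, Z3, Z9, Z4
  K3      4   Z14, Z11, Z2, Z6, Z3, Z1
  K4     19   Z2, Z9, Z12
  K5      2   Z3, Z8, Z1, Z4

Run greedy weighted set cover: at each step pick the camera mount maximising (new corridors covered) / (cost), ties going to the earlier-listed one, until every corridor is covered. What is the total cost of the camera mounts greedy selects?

Pick 1: K5 adds 4 new (Z3, Z8, Z1, Z4) at cost 2 (ratio 4/2).
Pick 2: K3 adds 4 new (Z14, Z11, Z2, Z6) at cost 4 (ratio 4/4).
Pick 3: K4 adds 2 new (Z9, Z12) at cost 19 (ratio 2/19).
Greedy total cost: 2 + 4 + 19 = 25.

25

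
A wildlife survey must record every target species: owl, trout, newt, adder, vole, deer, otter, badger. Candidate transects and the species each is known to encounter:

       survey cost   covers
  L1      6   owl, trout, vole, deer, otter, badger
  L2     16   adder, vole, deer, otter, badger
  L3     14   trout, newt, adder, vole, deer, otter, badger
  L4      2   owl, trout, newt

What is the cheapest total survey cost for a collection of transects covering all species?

L3, L4 cover every species at survey cost 14 + 2 = 16.
Any cover uses at least 2 transects; among all covering selections none totals below 16.
Greedy by coverage-per-survey cost would pick L4, L1, L3 for 22 — worse than the optimum 16.

16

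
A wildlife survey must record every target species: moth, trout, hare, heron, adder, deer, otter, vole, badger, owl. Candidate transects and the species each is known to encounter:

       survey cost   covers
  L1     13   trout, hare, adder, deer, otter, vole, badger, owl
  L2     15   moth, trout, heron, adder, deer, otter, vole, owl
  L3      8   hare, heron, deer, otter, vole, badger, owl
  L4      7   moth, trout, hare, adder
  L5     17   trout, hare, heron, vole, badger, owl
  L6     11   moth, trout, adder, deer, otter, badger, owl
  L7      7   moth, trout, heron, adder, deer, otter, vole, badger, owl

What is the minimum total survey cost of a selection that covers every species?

14

L4, L7 cover every species at survey cost 7 + 7 = 14.
Any cover uses at least 2 transects; among all covering selections none totals below 14.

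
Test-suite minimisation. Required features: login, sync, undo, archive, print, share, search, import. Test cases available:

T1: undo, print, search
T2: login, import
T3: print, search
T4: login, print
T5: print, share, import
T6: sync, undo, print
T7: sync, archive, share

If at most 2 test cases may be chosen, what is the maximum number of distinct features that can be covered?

Choosing T1, T7 covers {sync, undo, archive, print, share, search} — 6 features.
No choice of 2 test cases does better; here login, import are left uncovered.

6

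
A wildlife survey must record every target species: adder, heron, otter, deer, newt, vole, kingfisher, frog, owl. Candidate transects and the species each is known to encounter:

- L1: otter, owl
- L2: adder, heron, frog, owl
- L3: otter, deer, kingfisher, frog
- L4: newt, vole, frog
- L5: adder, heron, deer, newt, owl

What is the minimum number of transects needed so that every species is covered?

3

L2, L3, L4 together cover {adder, heron, otter, deer, newt, vole, kingfisher, frog, owl} — every species.
No 2 of the 5 transects cover everything (all 10 pairs fall short), so 3 is minimum.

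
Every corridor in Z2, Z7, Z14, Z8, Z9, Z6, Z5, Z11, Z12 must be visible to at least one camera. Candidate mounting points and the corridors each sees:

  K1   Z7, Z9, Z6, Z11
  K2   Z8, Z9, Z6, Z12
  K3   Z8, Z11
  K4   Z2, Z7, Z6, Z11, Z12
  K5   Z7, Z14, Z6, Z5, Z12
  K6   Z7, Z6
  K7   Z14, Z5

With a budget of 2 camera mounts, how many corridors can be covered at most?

7

Choosing K1, K5 covers {Z7, Z14, Z9, Z6, Z5, Z11, Z12} — 7 corridors.
No choice of 2 camera mounts does better; here Z2, Z8 are left uncovered.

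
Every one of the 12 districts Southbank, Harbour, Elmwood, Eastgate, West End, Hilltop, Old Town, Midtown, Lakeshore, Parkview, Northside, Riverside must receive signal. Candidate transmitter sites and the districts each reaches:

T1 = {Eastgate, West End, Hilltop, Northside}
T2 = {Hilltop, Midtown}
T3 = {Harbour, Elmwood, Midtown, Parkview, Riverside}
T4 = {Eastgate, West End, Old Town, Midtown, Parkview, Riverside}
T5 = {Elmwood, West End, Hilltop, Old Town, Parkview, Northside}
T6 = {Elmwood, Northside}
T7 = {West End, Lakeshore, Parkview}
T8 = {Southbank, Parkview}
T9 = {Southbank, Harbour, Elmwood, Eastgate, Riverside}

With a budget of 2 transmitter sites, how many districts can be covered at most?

10

Choosing T5, T9 covers {Southbank, Harbour, Elmwood, Eastgate, West End, Hilltop, Old Town, Parkview, Northside, Riverside} — 10 districts.
No choice of 2 transmitter sites does better; here Midtown, Lakeshore are left uncovered.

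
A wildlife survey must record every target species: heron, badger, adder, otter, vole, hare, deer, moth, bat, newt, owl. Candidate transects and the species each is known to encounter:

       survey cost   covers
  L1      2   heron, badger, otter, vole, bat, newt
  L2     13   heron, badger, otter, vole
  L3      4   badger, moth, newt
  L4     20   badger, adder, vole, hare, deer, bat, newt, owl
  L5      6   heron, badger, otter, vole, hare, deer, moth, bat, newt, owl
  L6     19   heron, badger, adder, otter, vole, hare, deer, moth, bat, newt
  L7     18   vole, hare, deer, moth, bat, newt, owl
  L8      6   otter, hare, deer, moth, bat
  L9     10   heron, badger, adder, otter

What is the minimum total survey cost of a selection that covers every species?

L5, L9 cover every species at survey cost 6 + 10 = 16.
Any cover uses at least 2 transects; among all covering selections none totals below 16.
Greedy by coverage-per-survey cost would pick L1, L5, L9 for 18 — worse than the optimum 16.

16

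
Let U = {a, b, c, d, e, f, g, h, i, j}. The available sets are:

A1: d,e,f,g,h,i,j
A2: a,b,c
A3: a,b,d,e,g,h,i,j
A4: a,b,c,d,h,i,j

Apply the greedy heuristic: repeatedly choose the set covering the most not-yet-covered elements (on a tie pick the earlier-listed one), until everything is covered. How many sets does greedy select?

Pick 1: A3 covers 8 new elements (a, b, d, e, g, h, i, j).
Pick 2: A1 covers 1 new elements (f).
Pick 3: A2 covers 1 new elements (c).
Greedy uses 3 sets. (The true minimum is 2.)

3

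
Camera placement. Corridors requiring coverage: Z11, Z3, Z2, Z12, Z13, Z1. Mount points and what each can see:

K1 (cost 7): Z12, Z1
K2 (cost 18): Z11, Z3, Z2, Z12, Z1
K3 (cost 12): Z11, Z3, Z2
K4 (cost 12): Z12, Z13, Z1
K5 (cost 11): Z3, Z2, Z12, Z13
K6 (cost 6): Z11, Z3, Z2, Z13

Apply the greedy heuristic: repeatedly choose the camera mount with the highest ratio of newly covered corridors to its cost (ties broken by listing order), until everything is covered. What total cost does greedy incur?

13

Pick 1: K6 adds 4 new (Z11, Z3, Z2, Z13) at cost 6 (ratio 4/6).
Pick 2: K1 adds 2 new (Z12, Z1) at cost 7 (ratio 2/7).
Greedy total cost: 6 + 7 = 13.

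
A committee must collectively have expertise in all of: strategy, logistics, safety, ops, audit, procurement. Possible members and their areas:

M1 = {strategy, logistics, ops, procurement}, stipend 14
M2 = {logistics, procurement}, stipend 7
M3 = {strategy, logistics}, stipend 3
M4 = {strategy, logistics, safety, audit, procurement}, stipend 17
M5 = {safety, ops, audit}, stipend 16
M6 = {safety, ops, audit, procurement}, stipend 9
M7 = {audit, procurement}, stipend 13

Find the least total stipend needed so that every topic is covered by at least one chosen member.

12

M3, M6 cover every topic at stipend 3 + 9 = 12.
Any cover uses at least 2 members; among all covering selections none totals below 12.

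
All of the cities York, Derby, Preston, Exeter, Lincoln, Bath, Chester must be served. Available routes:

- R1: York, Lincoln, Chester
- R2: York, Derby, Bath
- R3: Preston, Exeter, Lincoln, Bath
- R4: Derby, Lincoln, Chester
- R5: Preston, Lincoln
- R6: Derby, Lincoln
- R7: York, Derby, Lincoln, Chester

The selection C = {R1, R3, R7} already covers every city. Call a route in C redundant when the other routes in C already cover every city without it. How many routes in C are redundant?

1

Drop R1: the rest still cover every city — redundant.
Drop R3: Preston, Exeter, Bath uncovered — not redundant.
Drop R7: Derby uncovered — not redundant.
1 redundant: R1.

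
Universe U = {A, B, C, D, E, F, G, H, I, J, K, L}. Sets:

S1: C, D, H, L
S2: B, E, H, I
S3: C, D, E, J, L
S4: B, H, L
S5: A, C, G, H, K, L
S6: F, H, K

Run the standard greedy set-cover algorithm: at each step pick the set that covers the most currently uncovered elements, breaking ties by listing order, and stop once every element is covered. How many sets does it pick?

Pick 1: S5 covers 6 new elements (A, C, G, H, K, L).
Pick 2: S2 covers 3 new elements (B, E, I).
Pick 3: S3 covers 2 new elements (D, J).
Pick 4: S6 covers 1 new elements (F).
Greedy uses 4 sets.

4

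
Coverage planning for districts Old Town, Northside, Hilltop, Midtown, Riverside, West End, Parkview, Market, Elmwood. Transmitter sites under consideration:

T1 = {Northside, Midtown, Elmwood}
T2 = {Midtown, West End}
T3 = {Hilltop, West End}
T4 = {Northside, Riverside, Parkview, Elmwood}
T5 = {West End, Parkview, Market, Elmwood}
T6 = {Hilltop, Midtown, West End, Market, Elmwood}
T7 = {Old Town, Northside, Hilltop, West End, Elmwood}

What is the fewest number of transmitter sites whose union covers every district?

T4, T6, T7 together cover {Old Town, Northside, Hilltop, Midtown, Riverside, West End, Parkview, Market, Elmwood} — every district.
No 2 of the 7 transmitter sites cover everything (all 21 pairs fall short), so 3 is minimum.

3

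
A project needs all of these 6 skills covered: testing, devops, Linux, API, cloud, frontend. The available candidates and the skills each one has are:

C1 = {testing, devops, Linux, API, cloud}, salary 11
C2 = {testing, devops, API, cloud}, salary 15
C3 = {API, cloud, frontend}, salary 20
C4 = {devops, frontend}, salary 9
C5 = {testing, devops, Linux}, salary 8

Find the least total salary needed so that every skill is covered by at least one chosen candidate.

C1, C4 cover every skill at salary 11 + 9 = 20.
Any cover uses at least 2 candidates; among all covering selections none totals below 20.

20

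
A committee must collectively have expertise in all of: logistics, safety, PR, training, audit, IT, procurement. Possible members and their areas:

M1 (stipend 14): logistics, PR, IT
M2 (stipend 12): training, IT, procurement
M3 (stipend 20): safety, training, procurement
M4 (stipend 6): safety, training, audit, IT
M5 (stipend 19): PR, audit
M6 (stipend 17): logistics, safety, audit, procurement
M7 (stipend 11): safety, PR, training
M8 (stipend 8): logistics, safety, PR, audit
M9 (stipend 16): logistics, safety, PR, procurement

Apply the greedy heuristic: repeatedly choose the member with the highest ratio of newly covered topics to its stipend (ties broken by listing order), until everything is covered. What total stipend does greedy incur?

Pick 1: M4 adds 4 new (safety, training, audit, IT) at stipend 6 (ratio 4/6).
Pick 2: M8 adds 2 new (logistics, PR) at stipend 8 (ratio 2/8).
Pick 3: M2 adds 1 new (procurement) at stipend 12 (ratio 1/12).
Greedy total stipend: 6 + 8 + 12 = 26. (The true optimum is 20, so greedy overshoots here.)

26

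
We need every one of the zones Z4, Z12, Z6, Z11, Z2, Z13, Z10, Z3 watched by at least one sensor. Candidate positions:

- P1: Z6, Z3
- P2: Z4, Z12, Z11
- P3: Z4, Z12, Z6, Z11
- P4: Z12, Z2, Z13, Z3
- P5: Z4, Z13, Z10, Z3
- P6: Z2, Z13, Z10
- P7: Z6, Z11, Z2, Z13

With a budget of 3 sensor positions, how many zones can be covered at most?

8

Choosing P1, P2, P6 covers {Z4, Z12, Z6, Z11, Z2, Z13, Z10, Z3} — 8 zones.
That is all 8 zones.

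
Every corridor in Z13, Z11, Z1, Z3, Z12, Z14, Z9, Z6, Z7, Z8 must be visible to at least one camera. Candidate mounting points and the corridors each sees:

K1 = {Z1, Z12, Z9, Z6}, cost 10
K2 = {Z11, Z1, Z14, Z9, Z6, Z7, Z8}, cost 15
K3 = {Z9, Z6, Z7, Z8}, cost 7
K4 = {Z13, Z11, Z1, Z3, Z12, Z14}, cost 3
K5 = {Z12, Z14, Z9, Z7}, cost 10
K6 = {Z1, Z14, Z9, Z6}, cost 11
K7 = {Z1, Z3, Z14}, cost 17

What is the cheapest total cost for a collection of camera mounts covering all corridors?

10

K3, K4 cover every corridor at cost 7 + 3 = 10.
Any cover uses at least 2 camera mounts; among all covering selections none totals below 10.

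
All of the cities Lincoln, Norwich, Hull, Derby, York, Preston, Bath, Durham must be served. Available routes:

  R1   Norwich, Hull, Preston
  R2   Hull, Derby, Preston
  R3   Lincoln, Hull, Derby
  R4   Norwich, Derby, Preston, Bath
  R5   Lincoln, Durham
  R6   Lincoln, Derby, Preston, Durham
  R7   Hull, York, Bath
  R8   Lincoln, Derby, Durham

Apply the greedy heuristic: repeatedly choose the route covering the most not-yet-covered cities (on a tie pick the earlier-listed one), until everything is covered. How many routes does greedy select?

Pick 1: R4 covers 4 new cities (Norwich, Derby, Preston, Bath).
Pick 2: R3 covers 2 new cities (Lincoln, Hull).
Pick 3: R5 covers 1 new cities (Durham).
Pick 4: R7 covers 1 new cities (York).
Greedy uses 4 routes. (The true minimum is 3.)

4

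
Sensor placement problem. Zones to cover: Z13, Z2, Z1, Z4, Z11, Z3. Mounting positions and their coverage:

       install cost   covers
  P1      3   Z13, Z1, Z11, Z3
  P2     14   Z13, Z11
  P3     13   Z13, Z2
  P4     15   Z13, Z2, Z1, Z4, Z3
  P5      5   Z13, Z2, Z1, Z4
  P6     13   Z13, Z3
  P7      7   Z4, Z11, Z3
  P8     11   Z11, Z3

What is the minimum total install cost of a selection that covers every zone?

P1, P5 cover every zone at install cost 3 + 5 = 8.
Any cover uses at least 2 sensor positions; among all covering selections none totals below 8.

8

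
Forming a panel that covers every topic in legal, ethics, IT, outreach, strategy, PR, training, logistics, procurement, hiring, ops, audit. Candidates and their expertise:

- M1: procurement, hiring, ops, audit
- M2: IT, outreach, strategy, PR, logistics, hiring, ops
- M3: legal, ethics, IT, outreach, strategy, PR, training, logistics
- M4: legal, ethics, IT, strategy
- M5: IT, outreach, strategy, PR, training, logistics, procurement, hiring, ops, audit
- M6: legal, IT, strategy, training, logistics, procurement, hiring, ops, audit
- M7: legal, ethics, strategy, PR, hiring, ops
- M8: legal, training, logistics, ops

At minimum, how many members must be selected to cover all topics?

2

M1, M3 together cover {legal, ethics, IT, outreach, strategy, PR, training, logistics, procurement, hiring, ops, audit} — every topic.
No single member contains all 12 topics, so 2 is optimal.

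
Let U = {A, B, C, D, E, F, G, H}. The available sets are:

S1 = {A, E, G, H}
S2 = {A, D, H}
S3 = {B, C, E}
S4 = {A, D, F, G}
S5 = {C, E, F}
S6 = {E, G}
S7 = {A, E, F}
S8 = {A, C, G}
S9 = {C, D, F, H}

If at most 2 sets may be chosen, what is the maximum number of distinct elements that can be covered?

7

Choosing S1, S9 covers {A, C, D, E, F, G, H} — 7 elements.
No choice of 2 sets does better; here B is left uncovered.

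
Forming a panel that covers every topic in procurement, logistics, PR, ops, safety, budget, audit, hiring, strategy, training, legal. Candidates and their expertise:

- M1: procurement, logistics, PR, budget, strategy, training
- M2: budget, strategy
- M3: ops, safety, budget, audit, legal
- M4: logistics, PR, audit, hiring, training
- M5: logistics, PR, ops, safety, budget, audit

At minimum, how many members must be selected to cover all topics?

3

M1, M3, M4 together cover {procurement, logistics, PR, ops, safety, budget, audit, hiring, strategy, training, legal} — every topic.
No 2 of the 5 members cover everything (all 10 pairs fall short), so 3 is minimum.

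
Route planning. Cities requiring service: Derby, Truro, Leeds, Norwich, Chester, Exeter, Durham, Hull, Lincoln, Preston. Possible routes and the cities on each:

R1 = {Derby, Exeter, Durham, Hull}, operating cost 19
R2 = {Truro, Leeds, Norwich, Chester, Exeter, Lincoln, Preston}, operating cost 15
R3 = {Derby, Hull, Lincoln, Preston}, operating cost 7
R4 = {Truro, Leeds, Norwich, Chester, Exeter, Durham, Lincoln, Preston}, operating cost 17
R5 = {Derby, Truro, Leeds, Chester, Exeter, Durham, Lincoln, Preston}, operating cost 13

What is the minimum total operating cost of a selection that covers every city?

R3, R4 cover every city at operating cost 7 + 17 = 24.
Any cover uses at least 2 routes; among all covering selections none totals below 24.
Greedy by coverage-per-operating cost would pick R5, R3, R2 for 35 — worse than the optimum 24.

24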